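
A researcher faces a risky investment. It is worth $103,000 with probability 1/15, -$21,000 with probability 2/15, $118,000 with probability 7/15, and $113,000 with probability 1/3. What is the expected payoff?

$96,800

EV = 1/15 × 103000 + 2/15 × (-21000) + 7/15 × 118000 + 1/3 × 113000 = 6866.6667 − 2800 + 55066.6667 + 37666.6667 = 96800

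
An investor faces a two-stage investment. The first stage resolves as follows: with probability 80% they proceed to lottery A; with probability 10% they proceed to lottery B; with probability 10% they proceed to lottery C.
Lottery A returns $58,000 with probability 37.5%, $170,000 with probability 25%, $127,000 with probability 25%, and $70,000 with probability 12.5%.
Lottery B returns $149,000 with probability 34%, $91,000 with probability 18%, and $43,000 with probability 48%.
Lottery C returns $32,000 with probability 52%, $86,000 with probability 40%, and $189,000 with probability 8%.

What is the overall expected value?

$99,184

EV(A) = 0.375 × 58000 + 0.25 × 170000 + 0.25 × 127000 + 0.125 × 70000 = 21750 + 42500 + 31750 + 8750 = 104750
EV(B) = 0.34 × 149000 + 0.18 × 91000 + 0.48 × 43000 = 50660 + 16380 + 20640 = 87680
EV(C) = 0.52 × 32000 + 0.4 × 86000 + 0.08 × 189000 = 16640 + 34400 + 15120 = 66160
Overall = 0.8 × 104750 + 0.1 × 87680 + 0.1 × 66160 = 83800 + 8768 + 6616 = 99184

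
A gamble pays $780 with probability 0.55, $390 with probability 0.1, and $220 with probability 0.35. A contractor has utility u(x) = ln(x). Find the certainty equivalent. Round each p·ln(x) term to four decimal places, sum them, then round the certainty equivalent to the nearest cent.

E[u] = 0.55·ln(780) + 0.1·ln(390) + 0.35·ln(220) = 3.6626 + 0.5966 + 1.8878 = 6.1470
CE = e^6.1470 ≈ 467.31

$467.31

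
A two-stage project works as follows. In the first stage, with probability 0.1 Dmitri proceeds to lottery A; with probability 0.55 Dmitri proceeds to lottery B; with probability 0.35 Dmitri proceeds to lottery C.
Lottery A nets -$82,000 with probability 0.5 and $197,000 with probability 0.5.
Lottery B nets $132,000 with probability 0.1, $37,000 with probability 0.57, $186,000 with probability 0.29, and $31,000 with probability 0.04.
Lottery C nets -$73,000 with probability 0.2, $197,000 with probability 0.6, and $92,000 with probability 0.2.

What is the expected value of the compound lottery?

$97,658.50

EV(A) = 0.5 × (-82000) + 0.5 × 197000 = -41000 + 98500 = 57500
EV(B) = 0.1 × 132000 + 0.57 × 37000 + 0.29 × 186000 + 0.04 × 31000 = 13200 + 21090 + 53940 + 1240 = 89470
EV(C) = 0.2 × (-73000) + 0.6 × 197000 + 0.2 × 92000 = -14600 + 118200 + 18400 = 122000
Overall = 0.1 × 57500 + 0.55 × 89470 + 0.35 × 122000 = 5750 + 49208.5 + 42700 = 97658.5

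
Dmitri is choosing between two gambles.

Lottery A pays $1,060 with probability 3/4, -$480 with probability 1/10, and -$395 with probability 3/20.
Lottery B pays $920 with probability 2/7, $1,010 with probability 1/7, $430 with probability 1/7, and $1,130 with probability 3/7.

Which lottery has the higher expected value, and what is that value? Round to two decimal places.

Lottery B ($952.86)

Lottery A = 3/4 × 1060 + 1/10 × (-480) + 3/20 × (-395) = 795 − 48 − 59.25 = 687.75
Lottery B = 2/7 × 920 + 1/7 × 1010 + 1/7 × 430 + 3/7 × 1130 = 262.8571 + 144.2857 + 61.4286 + 484.2857 = 952.8571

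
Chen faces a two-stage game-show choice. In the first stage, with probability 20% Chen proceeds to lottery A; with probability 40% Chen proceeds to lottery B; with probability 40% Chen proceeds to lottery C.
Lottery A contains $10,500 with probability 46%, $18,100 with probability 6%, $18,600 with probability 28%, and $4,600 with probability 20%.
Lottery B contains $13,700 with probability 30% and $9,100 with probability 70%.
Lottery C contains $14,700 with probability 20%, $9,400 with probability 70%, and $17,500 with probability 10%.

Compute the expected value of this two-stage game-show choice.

$11,108.80

EV(A) = 0.46 × 10500 + 0.06 × 18100 + 0.28 × 18600 + 0.2 × 4600 = 4830 + 1086 + 5208 + 920 = 12044
EV(B) = 0.3 × 13700 + 0.7 × 9100 = 4110 + 6370 = 10480
EV(C) = 0.2 × 14700 + 0.7 × 9400 + 0.1 × 17500 = 2940 + 6580 + 1750 = 11270
Overall = 0.2 × 12044 + 0.4 × 10480 + 0.4 × 11270 = 2408.8 + 4192 + 4508 = 11108.8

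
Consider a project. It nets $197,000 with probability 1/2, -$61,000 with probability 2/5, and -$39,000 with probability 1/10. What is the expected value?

$70,200

EV = 1/2 × 197000 + 2/5 × (-61000) + 1/10 × (-39000) = 98500 − 24400 − 3900 = 70200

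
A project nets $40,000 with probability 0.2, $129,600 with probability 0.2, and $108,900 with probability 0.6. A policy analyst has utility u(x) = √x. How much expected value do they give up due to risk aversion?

$3,160

E[u] = 0.2·√40000 + 0.2·√129600 + 0.6·√108900 = 0.2·200 + 0.2·360 + 0.6·330 = 310
CE = (310)² = 96100
Risk premium = EV − CE = 99260 − 96100 = 3160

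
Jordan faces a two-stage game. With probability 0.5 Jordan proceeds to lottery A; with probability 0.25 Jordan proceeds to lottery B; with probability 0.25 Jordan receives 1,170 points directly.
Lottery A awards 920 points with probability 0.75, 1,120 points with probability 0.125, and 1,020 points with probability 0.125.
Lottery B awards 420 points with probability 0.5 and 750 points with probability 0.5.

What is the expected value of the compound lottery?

EV(A) = 0.75 × 920 + 0.125 × 1120 + 0.125 × 1020 = 690 + 140 + 127.5 = 957.5
EV(B) = 0.5 × 420 + 0.5 × 750 = 210 + 375 = 585
Branch C: 1170 (certain)
Overall = 0.5 × 957.5 + 0.25 × 585 + 0.25 × 1170 = 478.75 + 146.25 + 292.5 = 917.5

917.5 points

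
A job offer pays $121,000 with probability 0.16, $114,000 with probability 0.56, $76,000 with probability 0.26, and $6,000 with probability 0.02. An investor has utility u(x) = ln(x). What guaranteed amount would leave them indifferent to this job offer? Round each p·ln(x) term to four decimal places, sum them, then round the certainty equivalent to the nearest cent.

$97,655.38

E[u] = 0.16·ln(121000) + 0.56·ln(114000) + 0.26·ln(76000) + 0.02·ln(6000) = 1.8726 + 6.5206 + 2.9220 + 0.1740 = 11.4892
CE = e^11.4892 ≈ 97655.38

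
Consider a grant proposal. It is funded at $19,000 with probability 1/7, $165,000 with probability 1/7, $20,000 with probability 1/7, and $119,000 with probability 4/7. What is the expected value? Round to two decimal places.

EV = 1/7 × 19000 + 1/7 × 165000 + 1/7 × 20000 + 4/7 × 119000 = 2714.2857 + 23571.4286 + 2857.1429 + 68000 = 97142.8571

$97,142.86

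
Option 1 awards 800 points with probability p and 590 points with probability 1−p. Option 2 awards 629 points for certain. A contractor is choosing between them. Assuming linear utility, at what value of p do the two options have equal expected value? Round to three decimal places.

p·800 + (1−p)·590 = 629
210p + 590 = 629
p = (629 − 590) / 210

p = 0.186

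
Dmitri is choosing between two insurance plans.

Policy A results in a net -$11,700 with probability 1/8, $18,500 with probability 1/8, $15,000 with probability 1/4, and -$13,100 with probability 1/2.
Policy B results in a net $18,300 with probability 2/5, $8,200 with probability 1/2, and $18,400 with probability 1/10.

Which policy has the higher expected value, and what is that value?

Policy A = 1/8 × (-11700) + 1/8 × 18500 + 1/4 × 15000 + 1/2 × (-13100) = -1462.5 + 2312.5 + 3750 − 6550 = -1950
Policy B = 2/5 × 18300 + 1/2 × 8200 + 1/10 × 18400 = 7320 + 4100 + 1840 = 13260

Policy B ($13,260)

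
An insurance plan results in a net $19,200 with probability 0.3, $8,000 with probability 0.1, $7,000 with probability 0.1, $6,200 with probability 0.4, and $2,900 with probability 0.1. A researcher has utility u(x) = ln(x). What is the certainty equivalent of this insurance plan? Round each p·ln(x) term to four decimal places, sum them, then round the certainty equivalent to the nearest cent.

E[u] = 0.3·ln(19200) + 0.1·ln(8000) + 0.1·ln(7000) + 0.4·ln(6200) + 0.1·ln(2900) = 2.9588 + 0.8987 + 0.8854 + 3.4929 + 0.7972 = 9.0330
CE = e^9.0330 ≈ 8374.95

$8,374.95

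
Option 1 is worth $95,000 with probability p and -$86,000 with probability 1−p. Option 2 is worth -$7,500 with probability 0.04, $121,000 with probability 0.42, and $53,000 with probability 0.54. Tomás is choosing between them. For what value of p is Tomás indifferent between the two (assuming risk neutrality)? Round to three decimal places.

p = 0.912

EV(Option 2) = 0.04 × (-7500) + 0.42 × 121000 + 0.54 × 53000 = -300 + 50820 + 28620 = 79140
p·95000 + (1−p)·(-86000) = 79140
181000p − 86000 = 79140
p = (79140 + 86000) / 181000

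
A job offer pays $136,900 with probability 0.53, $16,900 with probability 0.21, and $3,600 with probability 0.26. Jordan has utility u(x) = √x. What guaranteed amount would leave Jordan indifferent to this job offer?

E[u] = 0.53·√136900 + 0.21·√16900 + 0.26·√3600 = 0.53·370 + 0.21·130 + 0.26·60 = 239
CE = (239)² = 57121

$57,121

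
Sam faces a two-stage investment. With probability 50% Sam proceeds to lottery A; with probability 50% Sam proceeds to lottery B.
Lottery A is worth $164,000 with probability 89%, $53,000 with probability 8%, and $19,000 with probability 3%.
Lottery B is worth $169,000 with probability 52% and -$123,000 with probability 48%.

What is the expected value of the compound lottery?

EV(A) = 0.89 × 164000 + 0.08 × 53000 + 0.03 × 19000 = 145960 + 4240 + 570 = 150770
EV(B) = 0.52 × 169000 + 0.48 × (-123000) = 87880 − 59040 = 28840
Overall = 0.5 × 150770 + 0.5 × 28840 = 75385 + 14420 = 89805

$89,805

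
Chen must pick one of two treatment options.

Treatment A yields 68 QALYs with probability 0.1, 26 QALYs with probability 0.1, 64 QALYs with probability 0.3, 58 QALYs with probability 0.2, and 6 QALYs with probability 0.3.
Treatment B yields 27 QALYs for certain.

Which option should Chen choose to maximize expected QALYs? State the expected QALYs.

Treatment A (42 QALYs)

Treatment A = 0.1 × 68 + 0.1 × 26 + 0.3 × 64 + 0.2 × 58 + 0.3 × 6 = 6.8 + 2.6 + 19.2 + 11.6 + 1.8 = 42
Treatment B: 27 (certain)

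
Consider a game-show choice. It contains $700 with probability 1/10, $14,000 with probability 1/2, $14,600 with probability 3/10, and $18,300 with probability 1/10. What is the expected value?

$13,280

EV = 1/10 × 700 + 1/2 × 14000 + 3/10 × 14600 + 1/10 × 18300 = 70 + 7000 + 4380 + 1830 = 13280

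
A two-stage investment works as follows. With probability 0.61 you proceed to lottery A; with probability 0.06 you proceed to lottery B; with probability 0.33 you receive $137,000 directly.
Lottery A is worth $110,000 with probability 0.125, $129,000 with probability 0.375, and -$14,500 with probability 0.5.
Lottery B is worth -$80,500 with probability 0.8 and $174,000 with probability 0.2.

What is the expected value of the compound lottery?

EV(A) = 0.125 × 110000 + 0.375 × 129000 + 0.5 × (-14500) = 13750 + 48375 − 7250 = 54875
EV(B) = 0.8 × (-80500) + 0.2 × 174000 = -64400 + 34800 = -29600
Branch C: 137000 (certain)
Overall = 0.61 × 54875 + 0.06 × (-29600) + 0.33 × 137000 = 33473.75 − 1776 + 45210 = 76907.75

$76,907.75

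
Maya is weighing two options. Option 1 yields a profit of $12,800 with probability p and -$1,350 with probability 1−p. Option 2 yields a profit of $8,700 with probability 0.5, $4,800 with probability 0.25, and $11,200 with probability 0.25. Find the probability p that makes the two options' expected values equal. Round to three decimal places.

EV(Option 2) = 0.5 × 8700 + 0.25 × 4800 + 0.25 × 11200 = 4350 + 1200 + 2800 = 8350
p·12800 + (1−p)·(-1350) = 8350
14150p − 1350 = 8350
p = (8350 + 1350) / 14150

p = 0.686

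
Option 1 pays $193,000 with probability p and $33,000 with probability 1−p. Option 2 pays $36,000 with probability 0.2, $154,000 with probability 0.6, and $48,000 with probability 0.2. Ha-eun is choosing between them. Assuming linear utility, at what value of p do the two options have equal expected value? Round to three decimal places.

p = 0.476

EV(Option 2) = 0.2 × 36000 + 0.6 × 154000 + 0.2 × 48000 = 7200 + 92400 + 9600 = 109200
p·193000 + (1−p)·33000 = 109200
160000p + 33000 = 109200
p = (109200 − 33000) / 160000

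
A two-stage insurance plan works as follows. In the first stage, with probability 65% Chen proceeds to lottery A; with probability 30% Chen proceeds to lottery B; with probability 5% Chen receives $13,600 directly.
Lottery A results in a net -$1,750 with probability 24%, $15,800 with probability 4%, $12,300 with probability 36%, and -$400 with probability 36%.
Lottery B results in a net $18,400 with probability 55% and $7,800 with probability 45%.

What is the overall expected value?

EV(A) = 0.24 × (-1750) + 0.04 × 15800 + 0.36 × 12300 + 0.36 × (-400) = -420 + 632 + 4428 − 144 = 4496
EV(B) = 0.55 × 18400 + 0.45 × 7800 = 10120 + 3510 = 13630
Branch C: 13600 (certain)
Overall = 0.65 × 4496 + 0.3 × 13630 + 0.05 × 13600 = 2922.4 + 4089 + 680 = 7691.4

$7,691.40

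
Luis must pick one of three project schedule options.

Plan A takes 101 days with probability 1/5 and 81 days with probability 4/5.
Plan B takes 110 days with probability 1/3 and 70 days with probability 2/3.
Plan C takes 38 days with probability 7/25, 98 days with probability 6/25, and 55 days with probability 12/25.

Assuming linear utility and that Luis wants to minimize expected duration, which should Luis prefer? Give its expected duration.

Plan C (60.56 days)

Plan A = 1/5 × 101 + 4/5 × 81 = 20.2 + 64.8 = 85
Plan B = 1/3 × 110 + 2/3 × 70 = 36.6667 + 46.6667 = 83.3333
Plan C = 7/25 × 38 + 6/25 × 98 + 12/25 × 55 = 10.64 + 23.52 + 26.4 = 60.56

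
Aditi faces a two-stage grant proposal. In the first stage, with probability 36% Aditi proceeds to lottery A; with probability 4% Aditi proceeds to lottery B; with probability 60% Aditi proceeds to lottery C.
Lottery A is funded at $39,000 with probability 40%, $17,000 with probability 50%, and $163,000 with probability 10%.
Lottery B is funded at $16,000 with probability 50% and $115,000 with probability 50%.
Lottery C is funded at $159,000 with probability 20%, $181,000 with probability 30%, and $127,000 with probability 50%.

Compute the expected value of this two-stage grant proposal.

EV(A) = 0.4 × 39000 + 0.5 × 17000 + 0.1 × 163000 = 15600 + 8500 + 16300 = 40400
EV(B) = 0.5 × 16000 + 0.5 × 115000 = 8000 + 57500 = 65500
EV(C) = 0.2 × 159000 + 0.3 × 181000 + 0.5 × 127000 = 31800 + 54300 + 63500 = 149600
Overall = 0.36 × 40400 + 0.04 × 65500 + 0.6 × 149600 = 14544 + 2620 + 89760 = 106924

$106,924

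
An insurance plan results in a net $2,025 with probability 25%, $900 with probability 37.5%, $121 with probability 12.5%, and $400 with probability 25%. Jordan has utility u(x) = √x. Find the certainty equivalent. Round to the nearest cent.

E[u] = 0.25·√2025 + 0.375·√900 + 0.125·√121 + 0.25·√400 = 0.25·45 + 0.375·30 + 0.125·11 + 0.25·20 = 28.875
CE = (28.875)² = 833.765625

$833.77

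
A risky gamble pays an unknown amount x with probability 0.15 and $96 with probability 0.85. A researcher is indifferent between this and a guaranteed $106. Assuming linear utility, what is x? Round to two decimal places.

0.15·x + 0.85·96 = 106
0.15·x = 106 − 81.6 = 24.4
x = 24.4 / 0.15 = 162.6667

x = $162.67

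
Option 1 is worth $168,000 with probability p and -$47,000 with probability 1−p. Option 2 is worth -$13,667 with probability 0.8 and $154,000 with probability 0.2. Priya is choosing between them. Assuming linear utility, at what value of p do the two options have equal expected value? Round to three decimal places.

EV(Option 2) = 0.8 × (-13667) + 0.2 × 154000 = -10933.6 + 30800 = 19866.4
p·168000 + (1−p)·(-47000) = 19866.4
215000p − 47000 = 19866.4
p = (19866.4 + 47000) / 215000

p = 0.311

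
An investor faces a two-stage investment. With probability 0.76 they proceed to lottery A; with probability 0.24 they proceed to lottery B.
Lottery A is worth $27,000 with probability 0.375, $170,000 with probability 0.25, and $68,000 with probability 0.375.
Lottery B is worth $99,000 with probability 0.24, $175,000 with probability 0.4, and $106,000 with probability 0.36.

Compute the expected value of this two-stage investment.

EV(A) = 0.375 × 27000 + 0.25 × 170000 + 0.375 × 68000 = 10125 + 42500 + 25500 = 78125
EV(B) = 0.24 × 99000 + 0.4 × 175000 + 0.36 × 106000 = 23760 + 70000 + 38160 = 131920
Overall = 0.76 × 78125 + 0.24 × 131920 = 59375 + 31660.8 = 91035.8

$91,035.80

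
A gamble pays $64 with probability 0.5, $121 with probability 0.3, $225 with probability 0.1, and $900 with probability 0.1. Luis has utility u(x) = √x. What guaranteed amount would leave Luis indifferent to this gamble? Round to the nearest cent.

E[u] = 0.5·√64 + 0.3·√121 + 0.1·√225 + 0.1·√900 = 0.5·8 + 0.3·11 + 0.1·15 + 0.1·30 = 11.8
CE = (11.8)² = 139.24

$139.24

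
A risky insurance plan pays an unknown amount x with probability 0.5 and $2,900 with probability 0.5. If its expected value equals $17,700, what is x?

x = $32,500

0.5·x + 0.5·2900 = 17700
0.5·x = 17700 − 1450 = 16250
x = 16250 / 0.5 = 32500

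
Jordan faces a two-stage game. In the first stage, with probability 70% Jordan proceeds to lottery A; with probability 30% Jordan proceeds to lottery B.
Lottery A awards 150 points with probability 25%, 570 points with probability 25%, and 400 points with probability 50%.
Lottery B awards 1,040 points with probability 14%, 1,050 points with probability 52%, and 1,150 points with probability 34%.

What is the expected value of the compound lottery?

EV(A) = 0.25 × 150 + 0.25 × 570 + 0.5 × 400 = 37.5 + 142.5 + 200 = 380
EV(B) = 0.14 × 1040 + 0.52 × 1050 + 0.34 × 1150 = 145.6 + 546 + 391 = 1082.6
Overall = 0.7 × 380 + 0.3 × 1082.6 = 266 + 324.78 = 590.78

590.78 points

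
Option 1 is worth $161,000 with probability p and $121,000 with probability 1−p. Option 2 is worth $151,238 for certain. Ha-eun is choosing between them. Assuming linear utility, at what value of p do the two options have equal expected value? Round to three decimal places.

p = 0.756

p·161000 + (1−p)·121000 = 151238
40000p + 121000 = 151238
p = (151238 − 121000) / 40000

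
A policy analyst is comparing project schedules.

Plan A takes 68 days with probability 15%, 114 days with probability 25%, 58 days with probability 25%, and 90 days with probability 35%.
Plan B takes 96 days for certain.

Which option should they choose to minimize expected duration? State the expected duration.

Plan A = 0.15 × 68 + 0.25 × 114 + 0.25 × 58 + 0.35 × 90 = 10.2 + 28.5 + 14.5 + 31.5 = 84.7
Plan B: 96 (certain)

Plan A (84.7 days)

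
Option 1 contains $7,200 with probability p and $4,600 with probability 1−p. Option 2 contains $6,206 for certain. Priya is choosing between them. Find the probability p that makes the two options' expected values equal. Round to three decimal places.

p·7200 + (1−p)·4600 = 6206
2600p + 4600 = 6206
p = (6206 − 4600) / 2600

p = 0.618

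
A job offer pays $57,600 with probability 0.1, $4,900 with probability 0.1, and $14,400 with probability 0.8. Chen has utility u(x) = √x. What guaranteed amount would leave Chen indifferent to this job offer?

E[u] = 0.1·√57600 + 0.1·√4900 + 0.8·√14400 = 0.1·240 + 0.1·70 + 0.8·120 = 127
CE = (127)² = 16129

$16,129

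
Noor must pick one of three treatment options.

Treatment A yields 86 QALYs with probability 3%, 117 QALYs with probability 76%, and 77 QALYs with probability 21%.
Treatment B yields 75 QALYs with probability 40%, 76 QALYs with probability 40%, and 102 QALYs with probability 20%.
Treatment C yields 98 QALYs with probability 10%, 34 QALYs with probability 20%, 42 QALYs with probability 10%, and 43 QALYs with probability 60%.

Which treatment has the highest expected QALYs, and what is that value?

Treatment A (107.67 QALYs)

Treatment A = 0.03 × 86 + 0.76 × 117 + 0.21 × 77 = 2.58 + 88.92 + 16.17 = 107.67
Treatment B = 0.4 × 75 + 0.4 × 76 + 0.2 × 102 = 30 + 30.4 + 20.4 = 80.8
Treatment C = 0.1 × 98 + 0.2 × 34 + 0.1 × 42 + 0.6 × 43 = 9.8 + 6.8 + 4.2 + 25.8 = 46.6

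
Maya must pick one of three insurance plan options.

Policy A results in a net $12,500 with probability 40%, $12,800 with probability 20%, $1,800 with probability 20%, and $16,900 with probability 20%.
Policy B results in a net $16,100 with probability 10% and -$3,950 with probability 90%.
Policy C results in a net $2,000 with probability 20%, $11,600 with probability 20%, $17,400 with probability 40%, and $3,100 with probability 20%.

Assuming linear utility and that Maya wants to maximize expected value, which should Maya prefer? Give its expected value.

Policy A = 0.4 × 12500 + 0.2 × 12800 + 0.2 × 1800 + 0.2 × 16900 = 5000 + 2560 + 360 + 3380 = 11300
Policy B = 0.1 × 16100 + 0.9 × (-3950) = 1610 − 3555 = -1945
Policy C = 0.2 × 2000 + 0.2 × 11600 + 0.4 × 17400 + 0.2 × 3100 = 400 + 2320 + 6960 + 620 = 10300

Policy A ($11,300)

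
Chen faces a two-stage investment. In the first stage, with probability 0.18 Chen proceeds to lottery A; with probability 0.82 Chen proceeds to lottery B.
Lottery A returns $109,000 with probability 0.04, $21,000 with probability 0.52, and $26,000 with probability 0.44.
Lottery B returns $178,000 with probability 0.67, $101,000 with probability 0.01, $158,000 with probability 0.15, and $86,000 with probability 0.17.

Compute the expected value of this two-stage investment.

$134,853.40

EV(A) = 0.04 × 109000 + 0.52 × 21000 + 0.44 × 26000 = 4360 + 10920 + 11440 = 26720
EV(B) = 0.67 × 178000 + 0.01 × 101000 + 0.15 × 158000 + 0.17 × 86000 = 119260 + 1010 + 23700 + 14620 = 158590
Overall = 0.18 × 26720 + 0.82 × 158590 = 4809.6 + 130043.8 = 134853.4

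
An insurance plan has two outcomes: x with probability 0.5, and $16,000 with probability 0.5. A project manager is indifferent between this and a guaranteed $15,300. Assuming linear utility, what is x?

0.5·x + 0.5·16000 = 15300
0.5·x = 15300 − 8000 = 7300
x = 7300 / 0.5 = 14600

x = $14,600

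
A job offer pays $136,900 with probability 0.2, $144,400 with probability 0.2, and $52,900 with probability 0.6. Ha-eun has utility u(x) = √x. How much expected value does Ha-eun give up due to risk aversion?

$5,056

E[u] = 0.2·√136900 + 0.2·√144400 + 0.6·√52900 = 0.2·370 + 0.2·380 + 0.6·230 = 288
CE = (288)² = 82944
Risk premium = EV − CE = 88000 − 82944 = 5056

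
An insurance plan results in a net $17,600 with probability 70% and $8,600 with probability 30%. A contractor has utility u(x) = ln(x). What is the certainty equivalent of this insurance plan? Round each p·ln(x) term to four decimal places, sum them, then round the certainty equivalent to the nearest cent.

E[u] = 0.7·ln(17600) + 0.3·ln(8600) = 6.8430 + 2.7179 = 9.5609
CE = e^9.5609 ≈ 14198.62

$14,198.62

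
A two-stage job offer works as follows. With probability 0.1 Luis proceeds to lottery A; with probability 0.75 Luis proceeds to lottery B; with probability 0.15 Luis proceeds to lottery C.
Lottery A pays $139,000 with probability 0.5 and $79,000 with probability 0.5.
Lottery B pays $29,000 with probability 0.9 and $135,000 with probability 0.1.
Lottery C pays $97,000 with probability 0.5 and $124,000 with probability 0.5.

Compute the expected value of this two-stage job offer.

EV(A) = 0.5 × 139000 + 0.5 × 79000 = 69500 + 39500 = 109000
EV(B) = 0.9 × 29000 + 0.1 × 135000 = 26100 + 13500 = 39600
EV(C) = 0.5 × 97000 + 0.5 × 124000 = 48500 + 62000 = 110500
Overall = 0.1 × 109000 + 0.75 × 39600 + 0.15 × 110500 = 10900 + 29700 + 16575 = 57175

$57,175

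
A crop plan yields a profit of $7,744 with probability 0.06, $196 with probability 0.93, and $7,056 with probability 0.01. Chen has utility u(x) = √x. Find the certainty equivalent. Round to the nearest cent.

E[u] = 0.06·√7744 + 0.93·√196 + 0.01·√7056 = 0.06·88 + 0.93·14 + 0.01·84 = 19.14
CE = (19.14)² = 366.3396

$366.34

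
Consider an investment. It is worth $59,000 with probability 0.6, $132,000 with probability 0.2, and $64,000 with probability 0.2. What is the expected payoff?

$74,600

EV = 0.6 × 59000 + 0.2 × 132000 + 0.2 × 64000 = 35400 + 26400 + 12800 = 74600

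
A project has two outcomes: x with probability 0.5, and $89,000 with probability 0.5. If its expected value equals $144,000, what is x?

x = $199,000

0.5·x + 0.5·89000 = 144000
0.5·x = 144000 − 44500 = 99500
x = 99500 / 0.5 = 199000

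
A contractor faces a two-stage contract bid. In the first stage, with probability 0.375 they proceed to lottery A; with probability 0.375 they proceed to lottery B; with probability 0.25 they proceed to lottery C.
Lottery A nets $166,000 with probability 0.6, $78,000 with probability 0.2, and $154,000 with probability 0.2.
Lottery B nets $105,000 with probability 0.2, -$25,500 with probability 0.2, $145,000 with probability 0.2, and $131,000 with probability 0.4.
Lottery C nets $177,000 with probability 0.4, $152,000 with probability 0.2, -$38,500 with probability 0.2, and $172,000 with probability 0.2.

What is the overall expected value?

$123,212.50

EV(A) = 0.6 × 166000 + 0.2 × 78000 + 0.2 × 154000 = 99600 + 15600 + 30800 = 146000
EV(B) = 0.2 × 105000 + 0.2 × (-25500) + 0.2 × 145000 + 0.4 × 131000 = 21000 − 5100 + 29000 + 52400 = 97300
EV(C) = 0.4 × 177000 + 0.2 × 152000 + 0.2 × (-38500) + 0.2 × 172000 = 70800 + 30400 − 7700 + 34400 = 127900
Overall = 0.375 × 146000 + 0.375 × 97300 + 0.25 × 127900 = 54750 + 36487.5 + 31975 = 123212.5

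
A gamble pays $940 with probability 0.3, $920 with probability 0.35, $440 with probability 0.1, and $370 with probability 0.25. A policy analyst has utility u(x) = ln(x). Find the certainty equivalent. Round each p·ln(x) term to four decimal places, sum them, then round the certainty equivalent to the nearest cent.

E[u] = 0.3·ln(940) + 0.35·ln(920) + 0.1·ln(440) + 0.25·ln(370) = 2.0538 + 2.3885 + 0.6087 + 1.4784 = 6.5294
CE = e^6.5294 ≈ 684.99

$684.99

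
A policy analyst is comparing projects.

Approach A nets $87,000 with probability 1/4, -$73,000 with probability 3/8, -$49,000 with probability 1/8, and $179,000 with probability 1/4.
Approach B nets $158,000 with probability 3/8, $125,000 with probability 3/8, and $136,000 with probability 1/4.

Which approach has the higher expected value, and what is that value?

Approach A = 1/4 × 87000 + 3/8 × (-73000) + 1/8 × (-49000) + 1/4 × 179000 = 21750 − 27375 − 6125 + 44750 = 33000
Approach B = 3/8 × 158000 + 3/8 × 125000 + 1/4 × 136000 = 59250 + 46875 + 34000 = 140125

Approach B ($140,125)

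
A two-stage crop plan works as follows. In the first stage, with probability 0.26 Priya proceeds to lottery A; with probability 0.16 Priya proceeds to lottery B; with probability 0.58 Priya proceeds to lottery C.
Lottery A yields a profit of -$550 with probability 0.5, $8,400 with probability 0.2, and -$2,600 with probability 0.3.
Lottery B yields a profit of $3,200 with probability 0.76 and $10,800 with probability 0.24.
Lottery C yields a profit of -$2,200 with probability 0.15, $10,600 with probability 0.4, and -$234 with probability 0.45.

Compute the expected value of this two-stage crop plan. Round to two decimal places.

EV(A) = 0.5 × (-550) + 0.2 × 8400 + 0.3 × (-2600) = -275 + 1680 − 780 = 625
EV(B) = 0.76 × 3200 + 0.24 × 10800 = 2432 + 2592 = 5024
EV(C) = 0.15 × (-2200) + 0.4 × 10600 + 0.45 × (-234) = -330 + 4240 − 105.3 = 3804.7
Overall = 0.26 × 625 + 0.16 × 5024 + 0.58 × 3804.7 = 162.5 + 803.84 + 2206.726 = 3173.066

$3,173.07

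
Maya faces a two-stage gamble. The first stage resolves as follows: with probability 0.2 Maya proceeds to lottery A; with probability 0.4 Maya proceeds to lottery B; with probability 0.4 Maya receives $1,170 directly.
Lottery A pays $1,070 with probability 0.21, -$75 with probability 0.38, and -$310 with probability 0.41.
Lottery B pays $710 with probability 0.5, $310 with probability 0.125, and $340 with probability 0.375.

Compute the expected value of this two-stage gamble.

$690.32

EV(A) = 0.21 × 1070 + 0.38 × (-75) + 0.41 × (-310) = 224.7 − 28.5 − 127.1 = 69.1
EV(B) = 0.5 × 710 + 0.125 × 310 + 0.375 × 340 = 355 + 38.75 + 127.5 = 521.25
Branch C: 1170 (certain)
Overall = 0.2 × 69.1 + 0.4 × 521.25 + 0.4 × 1170 = 13.82 + 208.5 + 468 = 690.32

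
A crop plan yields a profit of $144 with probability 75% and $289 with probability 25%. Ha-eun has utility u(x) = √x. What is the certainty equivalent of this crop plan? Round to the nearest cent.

E[u] = 0.75·√144 + 0.25·√289 = 0.75·12 + 0.25·17 = 13.25
CE = (13.25)² = 175.5625

$175.56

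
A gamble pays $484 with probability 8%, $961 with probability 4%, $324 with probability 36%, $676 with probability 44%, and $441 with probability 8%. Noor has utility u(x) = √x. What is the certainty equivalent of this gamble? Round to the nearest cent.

E[u] = 0.08·√484 + 0.04·√961 + 0.36·√324 + 0.44·√676 + 0.08·√441 = 0.08·22 + 0.04·31 + 0.36·18 + 0.44·26 + 0.08·21 = 22.6
CE = (22.6)² = 510.76

$510.76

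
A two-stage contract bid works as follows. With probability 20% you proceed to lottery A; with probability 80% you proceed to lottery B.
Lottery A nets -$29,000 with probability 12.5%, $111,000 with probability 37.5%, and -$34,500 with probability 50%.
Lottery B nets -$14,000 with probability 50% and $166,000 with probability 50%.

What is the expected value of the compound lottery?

$64,950

EV(A) = 0.125 × (-29000) + 0.375 × 111000 + 0.5 × (-34500) = -3625 + 41625 − 17250 = 20750
EV(B) = 0.5 × (-14000) + 0.5 × 166000 = -7000 + 83000 = 76000
Overall = 0.2 × 20750 + 0.8 × 76000 = 4150 + 60800 = 64950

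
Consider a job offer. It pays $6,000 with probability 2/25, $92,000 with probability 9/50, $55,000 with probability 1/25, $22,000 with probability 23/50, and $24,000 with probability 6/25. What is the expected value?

EV = 2/25 × 6000 + 9/50 × 92000 + 1/25 × 55000 + 23/50 × 22000 + 6/25 × 24000 = 480 + 16560 + 2200 + 10120 + 5760 = 35120

$35,120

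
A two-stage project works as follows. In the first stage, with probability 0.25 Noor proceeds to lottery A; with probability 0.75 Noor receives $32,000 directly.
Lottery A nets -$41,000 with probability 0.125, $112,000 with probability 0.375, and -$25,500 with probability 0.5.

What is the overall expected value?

EV(A) = 0.125 × (-41000) + 0.375 × 112000 + 0.5 × (-25500) = -5125 + 42000 − 12750 = 24125
Branch B: 32000 (certain)
Overall = 0.25 × 24125 + 0.75 × 32000 = 6031.25 + 24000 = 30031.25

$30,031.25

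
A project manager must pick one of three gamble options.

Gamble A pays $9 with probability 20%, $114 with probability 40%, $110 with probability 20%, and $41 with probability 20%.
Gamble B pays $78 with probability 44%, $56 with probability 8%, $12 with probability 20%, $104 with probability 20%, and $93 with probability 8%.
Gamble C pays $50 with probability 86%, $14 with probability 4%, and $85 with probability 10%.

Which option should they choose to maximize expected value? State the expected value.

Gamble A = 0.2 × 9 + 0.4 × 114 + 0.2 × 110 + 0.2 × 41 = 1.8 + 45.6 + 22 + 8.2 = 77.6
Gamble B = 0.44 × 78 + 0.08 × 56 + 0.2 × 12 + 0.2 × 104 + 0.08 × 93 = 34.32 + 4.48 + 2.4 + 20.8 + 7.44 = 69.44
Gamble C = 0.86 × 50 + 0.04 × 14 + 0.1 × 85 = 43 + 0.56 + 8.5 = 52.06

Gamble A ($77.60)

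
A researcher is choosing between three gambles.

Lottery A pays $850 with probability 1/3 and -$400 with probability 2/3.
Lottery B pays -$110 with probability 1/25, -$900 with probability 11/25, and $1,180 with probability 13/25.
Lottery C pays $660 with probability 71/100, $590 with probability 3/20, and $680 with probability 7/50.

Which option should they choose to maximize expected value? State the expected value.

Lottery A = 1/3 × 850 + 2/3 × (-400) = 283.3333 − 266.6667 = 16.6667
Lottery B = 1/25 × (-110) + 11/25 × (-900) + 13/25 × 1180 = -4.4 − 396 + 613.6 = 213.2
Lottery C = 71/100 × 660 + 3/20 × 590 + 7/50 × 680 = 468.6 + 88.5 + 95.2 = 652.3

Lottery C ($652.30)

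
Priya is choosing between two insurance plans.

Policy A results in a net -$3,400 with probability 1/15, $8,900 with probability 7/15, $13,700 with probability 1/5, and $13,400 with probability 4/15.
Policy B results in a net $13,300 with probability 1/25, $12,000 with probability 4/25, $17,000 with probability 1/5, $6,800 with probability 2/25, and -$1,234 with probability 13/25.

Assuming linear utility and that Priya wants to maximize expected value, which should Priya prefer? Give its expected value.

Policy A = 1/15 × (-3400) + 7/15 × 8900 + 1/5 × 13700 + 4/15 × 13400 = -226.6667 + 4153.3333 + 2740 + 3573.3333 = 10240
Policy B = 1/25 × 13300 + 4/25 × 12000 + 1/5 × 17000 + 2/25 × 6800 + 13/25 × (-1234) = 532 + 1920 + 3400 + 544 − 641.68 = 5754.32

Policy A ($10,240)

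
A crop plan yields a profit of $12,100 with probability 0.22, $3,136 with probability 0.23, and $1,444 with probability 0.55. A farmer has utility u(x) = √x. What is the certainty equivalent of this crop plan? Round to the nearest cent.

$3,361.68

E[u] = 0.22·√12100 + 0.23·√3136 + 0.55·√1444 = 0.22·110 + 0.23·56 + 0.55·38 = 57.98
CE = (57.98)² = 3361.6804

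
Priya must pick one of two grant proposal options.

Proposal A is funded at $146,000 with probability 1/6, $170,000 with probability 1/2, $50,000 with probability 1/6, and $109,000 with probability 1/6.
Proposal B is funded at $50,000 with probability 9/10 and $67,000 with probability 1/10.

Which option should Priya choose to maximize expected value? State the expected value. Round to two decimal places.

Proposal A ($135,833.33)

Proposal A = 1/6 × 146000 + 1/2 × 170000 + 1/6 × 50000 + 1/6 × 109000 = 24333.3333 + 85000 + 8333.3333 + 18166.6667 = 135833.3333
Proposal B = 9/10 × 50000 + 1/10 × 67000 = 45000 + 6700 = 51700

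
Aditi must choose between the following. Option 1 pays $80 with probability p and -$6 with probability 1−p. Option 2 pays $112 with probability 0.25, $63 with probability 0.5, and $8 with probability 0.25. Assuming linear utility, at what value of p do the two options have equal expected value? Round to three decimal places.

EV(Option 2) = 0.25 × 112 + 0.5 × 63 + 0.25 × 8 = 28 + 31.5 + 2 = 61.5
p·80 + (1−p)·(-6) = 61.5
86p − 6 = 61.5
p = (61.5 + 6) / 86

p = 0.785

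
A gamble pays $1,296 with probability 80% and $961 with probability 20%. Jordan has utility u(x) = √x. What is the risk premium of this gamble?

$4

E[u] = 0.8·√1296 + 0.2·√961 = 0.8·36 + 0.2·31 = 35
CE = (35)² = 1225
Risk premium = EV − CE = 1229 − 1225 = 4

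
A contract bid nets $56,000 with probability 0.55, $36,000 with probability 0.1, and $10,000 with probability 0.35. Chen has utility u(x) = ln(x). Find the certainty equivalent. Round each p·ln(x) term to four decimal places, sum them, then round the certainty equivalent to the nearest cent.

E[u] = 0.55·ln(56000) + 0.1·ln(36000) + 0.35·ln(10000) = 6.0132 + 1.0491 + 3.2236 = 10.2859
CE = e^10.2859 ≈ 29316.33

$29,316.33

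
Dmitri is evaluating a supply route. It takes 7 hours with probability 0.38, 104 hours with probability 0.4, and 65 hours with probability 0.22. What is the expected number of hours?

58.56 hours

EV = 0.38 × 7 + 0.4 × 104 + 0.22 × 65 = 2.66 + 41.6 + 14.3 = 58.56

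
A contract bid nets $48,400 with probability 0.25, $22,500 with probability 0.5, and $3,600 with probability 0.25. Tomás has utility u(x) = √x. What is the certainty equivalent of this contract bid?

$21,025

E[u] = 0.25·√48400 + 0.5·√22500 + 0.25·√3600 = 0.25·220 + 0.5·150 + 0.25·60 = 145
CE = (145)² = 21025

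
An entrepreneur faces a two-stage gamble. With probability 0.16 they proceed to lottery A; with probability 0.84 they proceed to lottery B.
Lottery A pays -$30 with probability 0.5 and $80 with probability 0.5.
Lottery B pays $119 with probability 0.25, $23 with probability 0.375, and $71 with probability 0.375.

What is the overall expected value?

$58.60

EV(A) = 0.5 × (-30) + 0.5 × 80 = -15 + 40 = 25
EV(B) = 0.25 × 119 + 0.375 × 23 + 0.375 × 71 = 29.75 + 8.625 + 26.625 = 65
Overall = 0.16 × 25 + 0.84 × 65 = 4 + 54.6 = 58.6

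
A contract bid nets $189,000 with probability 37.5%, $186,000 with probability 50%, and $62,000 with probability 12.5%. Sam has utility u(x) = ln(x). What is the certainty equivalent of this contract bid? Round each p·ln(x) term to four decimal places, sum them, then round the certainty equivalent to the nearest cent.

$163,129.56

E[u] = 0.375·ln(189000) + 0.5·ln(186000) + 0.125·ln(62000) = 4.5561 + 6.0668 + 1.3794 = 12.0023
CE = e^12.0023 ≈ 163129.56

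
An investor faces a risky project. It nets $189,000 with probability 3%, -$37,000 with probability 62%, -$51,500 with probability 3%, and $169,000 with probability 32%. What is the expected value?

$35,265

EV = 0.03 × 189000 + 0.62 × (-37000) + 0.03 × (-51500) + 0.32 × 169000 = 5670 − 22940 − 1545 + 54080 = 35265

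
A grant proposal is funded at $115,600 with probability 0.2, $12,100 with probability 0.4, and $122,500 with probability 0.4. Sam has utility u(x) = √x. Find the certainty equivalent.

$63,504

E[u] = 0.2·√115600 + 0.4·√12100 + 0.4·√122500 = 0.2·340 + 0.4·110 + 0.4·350 = 252
CE = (252)² = 63504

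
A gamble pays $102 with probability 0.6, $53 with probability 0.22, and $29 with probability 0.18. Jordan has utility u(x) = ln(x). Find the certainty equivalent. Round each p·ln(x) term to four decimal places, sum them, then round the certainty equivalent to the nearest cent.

$70.43

E[u] = 0.6·ln(102) + 0.22·ln(53) + 0.18·ln(29) = 2.7750 + 0.8735 + 0.6061 = 4.2546
CE = e^4.2546 ≈ 70.43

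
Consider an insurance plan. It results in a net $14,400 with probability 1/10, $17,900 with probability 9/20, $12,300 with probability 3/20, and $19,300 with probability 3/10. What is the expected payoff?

$17,130

EV = 1/10 × 14400 + 9/20 × 17900 + 3/20 × 12300 + 3/10 × 19300 = 1440 + 8055 + 1845 + 5790 = 17130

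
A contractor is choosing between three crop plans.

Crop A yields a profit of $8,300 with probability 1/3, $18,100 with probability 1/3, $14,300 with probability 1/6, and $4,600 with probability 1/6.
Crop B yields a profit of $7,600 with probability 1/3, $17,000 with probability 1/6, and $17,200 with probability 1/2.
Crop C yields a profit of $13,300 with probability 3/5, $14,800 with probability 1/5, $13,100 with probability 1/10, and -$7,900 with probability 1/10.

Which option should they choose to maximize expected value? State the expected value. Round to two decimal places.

Crop A = 1/3 × 8300 + 1/3 × 18100 + 1/6 × 14300 + 1/6 × 4600 = 2766.6667 + 6033.3333 + 2383.3333 + 766.6667 = 11950
Crop B = 1/3 × 7600 + 1/6 × 17000 + 1/2 × 17200 = 2533.3333 + 2833.3333 + 8600 = 13966.6667
Crop C = 3/5 × 13300 + 1/5 × 14800 + 1/10 × 13100 + 1/10 × (-7900) = 7980 + 2960 + 1310 − 790 = 11460

Crop B ($13,966.67)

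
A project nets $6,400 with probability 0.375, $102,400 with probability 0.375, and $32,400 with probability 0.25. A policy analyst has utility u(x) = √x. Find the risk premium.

$10,875

E[u] = 0.375·√6400 + 0.375·√102400 + 0.25·√32400 = 0.375·80 + 0.375·320 + 0.25·180 = 195
CE = (195)² = 38025
Risk premium = EV − CE = 48900 − 38025 = 10875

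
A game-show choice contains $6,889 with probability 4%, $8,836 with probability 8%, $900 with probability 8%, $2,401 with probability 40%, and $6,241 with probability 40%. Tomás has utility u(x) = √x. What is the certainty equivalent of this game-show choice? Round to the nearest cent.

E[u] = 0.04·√6889 + 0.08·√8836 + 0.08·√900 + 0.4·√2401 + 0.4·√6241 = 0.04·83 + 0.08·94 + 0.08·30 + 0.4·49 + 0.4·79 = 64.44
CE = (64.44)² = 4152.5136

$4,152.51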